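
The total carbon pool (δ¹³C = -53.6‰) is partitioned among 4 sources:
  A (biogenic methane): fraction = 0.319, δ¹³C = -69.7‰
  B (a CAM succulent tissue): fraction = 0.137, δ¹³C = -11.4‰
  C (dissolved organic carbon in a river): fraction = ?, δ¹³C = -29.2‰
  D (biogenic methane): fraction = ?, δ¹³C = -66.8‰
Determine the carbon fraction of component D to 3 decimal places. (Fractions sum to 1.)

0.370

Let f_D and f_C be the unknown fractions; fractions sum to 1 so f_D + f_C = 0.544.
Mass balance: Σ fᵢ·δᵢ = δ_bulk ⇒ f_D·(-66.8) + f_C·(-29.2) = -53.6 − (-23.796) = -29.804
Substitute f_C = 0.544 − f_D:
f_D·(-66.8 − -29.2) = -29.804 − 0.544×(-29.2) = -13.919
f_D = -13.919 / -37.6 = 0.3702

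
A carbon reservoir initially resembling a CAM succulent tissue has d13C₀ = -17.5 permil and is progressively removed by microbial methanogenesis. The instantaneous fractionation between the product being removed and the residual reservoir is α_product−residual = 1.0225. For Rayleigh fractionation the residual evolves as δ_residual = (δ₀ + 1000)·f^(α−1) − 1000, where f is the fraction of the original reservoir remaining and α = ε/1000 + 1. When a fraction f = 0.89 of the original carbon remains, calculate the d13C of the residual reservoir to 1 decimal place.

Rayleigh residual: δ_res = (δ₀ + 1000)·f^(α−1) − 1000
α − 1 = 0.02250
f^(α−1) = 0.89^(0.02250) = 0.997381
δ_res = (-17.5 + 1000) × 0.997381 − 1000 = 979.927 − 1000 = -20.07 permil

-20.1 permil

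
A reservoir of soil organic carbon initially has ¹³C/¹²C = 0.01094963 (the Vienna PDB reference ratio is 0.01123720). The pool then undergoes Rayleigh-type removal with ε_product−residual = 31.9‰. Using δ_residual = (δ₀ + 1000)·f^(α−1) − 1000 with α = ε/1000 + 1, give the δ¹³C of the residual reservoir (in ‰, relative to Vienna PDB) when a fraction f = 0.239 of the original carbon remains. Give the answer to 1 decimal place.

-69.1‰

δ₀ = (0.01094963/0.01123720 − 1)×1000 = (0.974409 − 1)×1000 = -25.591‰
α − 1 = ε/1000 = 0.0319
f^(α−1) = 0.239^(0.0319) = 0.955368
δ_res = (-25.591 + 1000) × 0.955368 − 1000 = 930.920 − 1000 = -69.08‰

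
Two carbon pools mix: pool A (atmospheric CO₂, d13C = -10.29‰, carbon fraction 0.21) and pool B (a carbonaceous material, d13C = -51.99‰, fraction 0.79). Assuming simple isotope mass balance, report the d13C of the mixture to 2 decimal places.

-43.23‰

δ_mix = f_A·δ_A + f_B·δ_B
δ_mix = 0.21 × (-10.29) + 0.79 × (-51.99)
δ_mix = -2.161 + -41.072 = -43.233‰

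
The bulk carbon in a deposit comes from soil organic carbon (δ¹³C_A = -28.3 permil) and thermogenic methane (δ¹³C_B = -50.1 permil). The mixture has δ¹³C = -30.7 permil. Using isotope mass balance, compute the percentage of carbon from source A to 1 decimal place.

89.0%

δ_mix = f_A·δ_A + (1 − f_A)·δ_B  ⇒  f_A = (δ_mix − δ_B)/(δ_A − δ_B)
f_A = (-30.7 − (-50.1)) / (-28.3 − (-50.1))
f_A = 19.4 / 21.8 = 0.8899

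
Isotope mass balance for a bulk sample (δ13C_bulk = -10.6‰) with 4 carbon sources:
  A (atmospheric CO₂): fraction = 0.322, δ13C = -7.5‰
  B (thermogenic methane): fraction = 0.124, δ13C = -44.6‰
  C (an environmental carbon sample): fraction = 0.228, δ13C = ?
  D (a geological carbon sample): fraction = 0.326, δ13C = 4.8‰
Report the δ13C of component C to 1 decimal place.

Isotope mass balance: δ_bulk = Σ fᵢ·δᵢ.
-10.6 = 0.322×(-7.5) + 0.124×(-44.6) + 0.228×δ_C + 0.326×(4.8)
0.228·δ_C = -10.6 − (-6.381) = -4.219
δ_C = -4.219 / 0.228 = -18.51‰

-18.5‰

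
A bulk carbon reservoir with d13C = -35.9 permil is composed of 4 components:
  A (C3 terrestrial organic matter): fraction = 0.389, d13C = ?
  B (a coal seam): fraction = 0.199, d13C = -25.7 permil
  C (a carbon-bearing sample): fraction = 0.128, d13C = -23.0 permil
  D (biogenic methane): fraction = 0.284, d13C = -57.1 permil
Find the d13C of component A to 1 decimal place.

Isotope mass balance: δ_bulk = Σ fᵢ·δᵢ.
-35.9 = 0.389×δ_A + 0.199×(-25.7) + 0.128×(-23.0) + 0.284×(-57.1)
0.389·δ_A = -35.9 − (-24.275) = -11.625
δ_A = -11.625 / 0.389 = -29.89 permil

-29.9 permil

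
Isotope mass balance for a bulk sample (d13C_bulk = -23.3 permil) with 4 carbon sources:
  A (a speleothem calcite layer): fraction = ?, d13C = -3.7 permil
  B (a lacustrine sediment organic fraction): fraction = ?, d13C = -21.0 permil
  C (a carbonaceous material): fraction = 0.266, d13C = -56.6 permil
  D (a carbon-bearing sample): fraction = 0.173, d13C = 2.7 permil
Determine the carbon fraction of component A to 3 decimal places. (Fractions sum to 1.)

Let f_A and f_B be the unknown fractions; fractions sum to 1 so f_A + f_B = 0.561.
Mass balance: Σ fᵢ·δᵢ = δ_bulk ⇒ f_A·(-3.7) + f_B·(-21.0) = -23.3 − (-14.589) = -8.711
Substitute f_B = 0.561 − f_A:
f_A·(-3.7 − -21.0) = -8.711 − 0.561×(-21.0) = 3.070
f_A = 3.070 / 17.3 = 0.1774

0.177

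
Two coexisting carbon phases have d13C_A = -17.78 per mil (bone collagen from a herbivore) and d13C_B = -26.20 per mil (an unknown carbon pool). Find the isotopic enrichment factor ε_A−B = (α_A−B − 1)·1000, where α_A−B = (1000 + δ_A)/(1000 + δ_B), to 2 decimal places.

α_A−B = (1000 + -17.78) / (1000 + -26.20) = 982.22 / 973.80 = 1.008647
ε_A−B = (1.008647 − 1) × 1000 = 8.647 per mil
(The approximation ε ≈ δ_A − δ_B would give 8.42 per mil.)

8.65 per mil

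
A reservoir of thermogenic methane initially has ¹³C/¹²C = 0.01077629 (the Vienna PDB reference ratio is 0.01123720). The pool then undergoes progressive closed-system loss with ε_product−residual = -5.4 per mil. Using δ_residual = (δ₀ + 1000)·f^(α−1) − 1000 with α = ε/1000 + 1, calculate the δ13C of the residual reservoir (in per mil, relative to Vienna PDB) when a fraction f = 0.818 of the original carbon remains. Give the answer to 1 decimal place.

-40.0 per mil

δ₀ = (0.01077629/0.01123720 − 1)×1000 = (0.958984 − 1)×1000 = -41.016 per mil
α − 1 = ε/1000 = -0.0054
f^(α−1) = 0.818^(-0.0054) = 1.001085
δ_res = (-41.016 + 1000) × 1.001085 − 1000 = 960.024 − 1000 = -39.98 per mil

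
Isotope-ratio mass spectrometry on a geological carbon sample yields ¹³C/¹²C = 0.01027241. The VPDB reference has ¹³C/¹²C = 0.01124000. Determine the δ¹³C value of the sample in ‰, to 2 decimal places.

δ¹³C = (R_sample / R_standard − 1) × 1000
R_sample / R_standard = 0.01027241 / 0.01124000 = 0.913915
δ¹³C = (0.913915 − 1) × 1000 = -86.085‰

-86.08‰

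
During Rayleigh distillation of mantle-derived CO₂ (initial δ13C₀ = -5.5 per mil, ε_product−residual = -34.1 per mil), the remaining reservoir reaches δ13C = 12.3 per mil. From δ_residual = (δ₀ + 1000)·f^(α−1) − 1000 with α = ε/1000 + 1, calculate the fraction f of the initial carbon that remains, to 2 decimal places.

α − 1 = ε/1000 = -0.0341
(δ_res + 1000)/(δ₀ + 1000) = (12.3 + 1000)/(-5.5 + 1000) = 1012.3/994.5 = 1.017898
f = 1.017898^(1/-0.0341) = exp(ln(1.017898)/-0.0341) = exp(0.01774/-0.0341)
f = exp(-0.5202) = 0.5944

0.59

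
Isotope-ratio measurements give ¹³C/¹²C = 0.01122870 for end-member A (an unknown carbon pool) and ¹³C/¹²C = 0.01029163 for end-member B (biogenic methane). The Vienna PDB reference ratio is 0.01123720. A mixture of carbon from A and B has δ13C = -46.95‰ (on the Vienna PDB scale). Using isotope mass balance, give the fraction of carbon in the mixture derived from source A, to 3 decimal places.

δ_A = (0.01122870/0.01123720 − 1)×1000 = (0.999244 − 1)×1000 = -0.756‰
δ_B = (0.01029163/0.01123720 − 1)×1000 = (0.915854 − 1)×1000 = -84.146‰
f_A = (δ_mix − δ_B)/(δ_A − δ_B) = (-46.95 − (-84.146))/(-0.756 − (-84.146))
f_A = 37.196 / 83.390 = 0.4461

0.446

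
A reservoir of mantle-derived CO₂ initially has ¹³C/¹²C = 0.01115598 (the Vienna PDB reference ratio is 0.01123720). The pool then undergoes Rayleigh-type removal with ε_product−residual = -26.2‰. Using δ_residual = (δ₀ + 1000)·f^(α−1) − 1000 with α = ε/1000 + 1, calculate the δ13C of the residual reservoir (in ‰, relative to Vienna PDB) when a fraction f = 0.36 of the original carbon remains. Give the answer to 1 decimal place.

δ₀ = (0.01115598/0.01123720 − 1)×1000 = (0.992772 − 1)×1000 = -7.228‰
α − 1 = ε/1000 = -0.0262
f^(α−1) = 0.36^(-0.0262) = 1.027129
δ_res = (-7.228 + 1000) × 1.027129 − 1000 = 1019.705 − 1000 = 19.70‰

19.7‰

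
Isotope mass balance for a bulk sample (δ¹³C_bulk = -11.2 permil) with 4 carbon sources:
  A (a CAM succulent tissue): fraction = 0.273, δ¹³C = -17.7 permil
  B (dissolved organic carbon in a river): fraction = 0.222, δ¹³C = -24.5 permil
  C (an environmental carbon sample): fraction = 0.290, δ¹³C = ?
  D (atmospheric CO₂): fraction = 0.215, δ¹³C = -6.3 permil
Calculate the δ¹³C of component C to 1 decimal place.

1.5 permil

Isotope mass balance: δ_bulk = Σ fᵢ·δᵢ.
-11.2 = 0.273×(-17.7) + 0.222×(-24.5) + 0.290×δ_C + 0.215×(-6.3)
0.290·δ_C = -11.2 − (-11.626) = 0.426
δ_C = 0.426 / 0.290 = 1.47 permil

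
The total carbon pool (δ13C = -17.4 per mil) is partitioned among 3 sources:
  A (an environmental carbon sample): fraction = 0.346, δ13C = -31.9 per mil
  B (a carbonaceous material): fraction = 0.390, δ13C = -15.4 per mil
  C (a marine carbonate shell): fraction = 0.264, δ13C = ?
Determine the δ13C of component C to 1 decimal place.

-1.4 per mil

Isotope mass balance: δ_bulk = Σ fᵢ·δᵢ.
-17.4 = 0.346×(-31.9) + 0.390×(-15.4) + 0.264×δ_C
0.264·δ_C = -17.4 − (-17.043) = -0.357
δ_C = -0.357 / 0.264 = -1.35 per mil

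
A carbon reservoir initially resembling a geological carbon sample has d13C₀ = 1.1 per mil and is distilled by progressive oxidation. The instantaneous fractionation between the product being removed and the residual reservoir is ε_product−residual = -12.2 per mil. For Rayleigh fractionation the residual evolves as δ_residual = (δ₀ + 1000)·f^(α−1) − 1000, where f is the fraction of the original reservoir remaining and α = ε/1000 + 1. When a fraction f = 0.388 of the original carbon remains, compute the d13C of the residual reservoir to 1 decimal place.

Rayleigh residual: δ_res = (δ₀ + 1000)·f^(α−1) − 1000
α = ε/1000 + 1 = 0.98780, so α − 1 = -0.01220
f^(α−1) = 0.388^(-0.01220) = 1.011617
δ_res = (1.1 + 1000) × 1.011617 − 1000 = 1012.730 − 1000 = 12.73 per mil

12.7 per mil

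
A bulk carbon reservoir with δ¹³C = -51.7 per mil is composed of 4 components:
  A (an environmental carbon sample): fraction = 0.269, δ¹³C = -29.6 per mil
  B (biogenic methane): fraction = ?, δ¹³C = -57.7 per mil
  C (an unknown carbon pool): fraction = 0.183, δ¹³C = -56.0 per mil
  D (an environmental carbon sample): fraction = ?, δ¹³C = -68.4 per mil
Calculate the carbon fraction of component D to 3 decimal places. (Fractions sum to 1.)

0.175

Let f_D and f_B be the unknown fractions; fractions sum to 1 so f_D + f_B = 0.548.
Mass balance: Σ fᵢ·δᵢ = δ_bulk ⇒ f_D·(-68.4) + f_B·(-57.7) = -51.7 − (-18.210) = -33.490
Substitute f_B = 0.548 − f_D:
f_D·(-68.4 − -57.7) = -33.490 − 0.548×(-57.7) = -1.870
f_D = -1.870 / -10.7 = 0.1748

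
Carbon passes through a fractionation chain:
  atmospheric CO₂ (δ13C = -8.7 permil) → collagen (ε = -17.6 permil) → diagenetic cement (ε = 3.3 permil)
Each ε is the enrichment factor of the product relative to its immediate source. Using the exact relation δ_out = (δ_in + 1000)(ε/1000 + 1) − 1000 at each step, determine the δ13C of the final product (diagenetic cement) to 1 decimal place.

-22.9 permil

step 1: δ = (-8.70 + 1000)·(-17.6/1000 + 1) − 1000 = -26.15 permil
step 2: δ = (-26.15 + 1000)·(3.3/1000 + 1) − 1000 = -22.93 permil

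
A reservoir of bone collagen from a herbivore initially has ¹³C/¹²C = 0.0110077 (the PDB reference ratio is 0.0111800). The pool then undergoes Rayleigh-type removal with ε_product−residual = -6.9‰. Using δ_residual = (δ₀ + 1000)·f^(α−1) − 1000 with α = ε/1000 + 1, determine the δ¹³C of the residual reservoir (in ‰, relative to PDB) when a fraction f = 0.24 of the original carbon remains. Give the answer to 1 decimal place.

δ₀ = (0.0110077/0.0111800 − 1)×1000 = (0.984589 − 1)×1000 = -15.411‰
α − 1 = ε/1000 = -0.0069
f^(α−1) = 0.24^(-0.0069) = 1.009896
δ_res = (-15.411 + 1000) × 1.009896 − 1000 = 994.332 − 1000 = -5.67‰

-5.7‰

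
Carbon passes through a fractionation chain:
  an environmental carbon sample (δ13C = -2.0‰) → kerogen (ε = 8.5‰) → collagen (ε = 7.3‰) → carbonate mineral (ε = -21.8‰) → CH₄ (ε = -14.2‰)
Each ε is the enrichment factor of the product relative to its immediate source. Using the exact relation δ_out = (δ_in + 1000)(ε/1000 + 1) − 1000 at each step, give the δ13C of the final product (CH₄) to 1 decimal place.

-22.4‰

step 1: δ = (-2.00 + 1000)·(8.5/1000 + 1) − 1000 = 6.48‰
step 2: δ = (6.48 + 1000)·(7.3/1000 + 1) − 1000 = 13.83‰
step 3: δ = (13.83 + 1000)·(-21.8/1000 + 1) − 1000 = -8.27‰
step 4: δ = (-8.27 + 1000)·(-14.2/1000 + 1) − 1000 = -22.35‰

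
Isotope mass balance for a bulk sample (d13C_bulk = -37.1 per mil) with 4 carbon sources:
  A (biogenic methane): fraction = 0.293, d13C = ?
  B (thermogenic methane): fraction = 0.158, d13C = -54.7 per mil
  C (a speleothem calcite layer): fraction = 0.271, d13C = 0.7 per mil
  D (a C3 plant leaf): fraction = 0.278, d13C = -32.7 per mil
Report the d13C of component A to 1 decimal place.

-66.7 per mil

Isotope mass balance: δ_bulk = Σ fᵢ·δᵢ.
-37.1 = 0.293×δ_A + 0.158×(-54.7) + 0.271×(0.7) + 0.278×(-32.7)
0.293·δ_A = -37.1 − (-17.544) = -19.556
δ_A = -19.556 / 0.293 = -66.75 per mil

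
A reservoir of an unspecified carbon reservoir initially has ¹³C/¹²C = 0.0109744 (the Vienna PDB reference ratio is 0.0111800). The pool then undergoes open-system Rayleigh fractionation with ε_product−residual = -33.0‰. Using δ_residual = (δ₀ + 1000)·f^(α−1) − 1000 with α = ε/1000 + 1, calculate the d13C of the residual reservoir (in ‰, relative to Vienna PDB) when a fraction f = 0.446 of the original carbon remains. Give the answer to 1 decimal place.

δ₀ = (0.0109744/0.0111800 − 1)×1000 = (0.981610 − 1)×1000 = -18.390‰
α − 1 = ε/1000 = -0.0330
f^(α−1) = 0.446^(-0.0330) = 1.027004
δ_res = (-18.390 + 1000) × 1.027004 − 1000 = 1008.117 − 1000 = 8.12‰

8.1‰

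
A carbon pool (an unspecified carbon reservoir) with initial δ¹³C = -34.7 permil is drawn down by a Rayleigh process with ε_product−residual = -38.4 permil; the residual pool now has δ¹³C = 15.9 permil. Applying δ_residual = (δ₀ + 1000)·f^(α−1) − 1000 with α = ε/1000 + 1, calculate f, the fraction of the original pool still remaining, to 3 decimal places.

0.264

α − 1 = ε/1000 = -0.0384
(δ_res + 1000)/(δ₀ + 1000) = (15.9 + 1000)/(-34.7 + 1000) = 1015.9/965.3 = 1.052419
f = 1.052419^(1/-0.0384) = exp(ln(1.052419)/-0.0384) = exp(0.05109/-0.0384)
f = exp(-1.3305) = 0.2643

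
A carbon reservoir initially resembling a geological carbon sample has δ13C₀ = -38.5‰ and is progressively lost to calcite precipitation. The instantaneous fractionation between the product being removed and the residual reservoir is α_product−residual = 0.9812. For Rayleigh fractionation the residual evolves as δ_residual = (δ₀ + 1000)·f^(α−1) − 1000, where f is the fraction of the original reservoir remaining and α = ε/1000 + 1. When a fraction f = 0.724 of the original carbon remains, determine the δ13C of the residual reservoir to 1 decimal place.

-32.6‰

Rayleigh residual: δ_res = (δ₀ + 1000)·f^(α−1) − 1000
α − 1 = -0.01880
f^(α−1) = 0.724^(-0.01880) = 1.006090
δ_res = (-38.5 + 1000) × 1.006090 − 1000 = 967.356 − 1000 = -32.64‰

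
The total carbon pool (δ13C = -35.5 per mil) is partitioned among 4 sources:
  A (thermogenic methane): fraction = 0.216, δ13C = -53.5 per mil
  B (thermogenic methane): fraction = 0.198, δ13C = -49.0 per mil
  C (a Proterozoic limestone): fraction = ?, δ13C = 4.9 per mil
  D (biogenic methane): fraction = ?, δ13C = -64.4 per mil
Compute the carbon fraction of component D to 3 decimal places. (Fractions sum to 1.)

0.247

Let f_D and f_C be the unknown fractions; fractions sum to 1 so f_D + f_C = 0.586.
Mass balance: Σ fᵢ·δᵢ = δ_bulk ⇒ f_D·(-64.4) + f_C·(4.9) = -35.5 − (-21.258) = -14.242
Substitute f_C = 0.586 − f_D:
f_D·(-64.4 − 4.9) = -14.242 − 0.586×(4.9) = -17.113
f_D = -17.113 / -69.3 = 0.2469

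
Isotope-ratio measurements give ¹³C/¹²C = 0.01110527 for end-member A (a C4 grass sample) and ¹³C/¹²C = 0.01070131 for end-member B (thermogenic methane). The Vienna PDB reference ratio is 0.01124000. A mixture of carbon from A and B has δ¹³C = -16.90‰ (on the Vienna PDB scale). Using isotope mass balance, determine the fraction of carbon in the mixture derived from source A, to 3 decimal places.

0.863

δ_A = (0.01110527/0.01124000 − 1)×1000 = (0.988013 − 1)×1000 = -11.987‰
δ_B = (0.01070131/0.01124000 − 1)×1000 = (0.952074 − 1)×1000 = -47.926‰
f_A = (δ_mix − δ_B)/(δ_A − δ_B) = (-16.90 − (-47.926))/(-11.987 − (-47.926))
f_A = 31.026 / 35.940 = 0.8633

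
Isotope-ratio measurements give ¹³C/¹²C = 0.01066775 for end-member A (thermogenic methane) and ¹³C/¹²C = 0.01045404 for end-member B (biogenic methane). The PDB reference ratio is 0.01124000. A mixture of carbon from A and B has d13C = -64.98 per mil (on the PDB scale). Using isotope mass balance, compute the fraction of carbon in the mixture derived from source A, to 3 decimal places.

0.260

δ_A = (0.01066775/0.01124000 − 1)×1000 = (0.949088 − 1)×1000 = -50.912 per mil
δ_B = (0.01045404/0.01124000 − 1)×1000 = (0.930075 − 1)×1000 = -69.925 per mil
f_A = (δ_mix − δ_B)/(δ_A − δ_B) = (-64.98 − (-69.925))/(-50.912 − (-69.925))
f_A = 4.945 / 19.013 = 0.2601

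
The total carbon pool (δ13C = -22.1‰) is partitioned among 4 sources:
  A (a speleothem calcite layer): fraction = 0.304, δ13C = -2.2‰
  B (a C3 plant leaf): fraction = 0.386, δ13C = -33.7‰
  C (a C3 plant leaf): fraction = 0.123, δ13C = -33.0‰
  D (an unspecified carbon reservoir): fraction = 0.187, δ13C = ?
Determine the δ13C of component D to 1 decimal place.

-23.3‰

Isotope mass balance: δ_bulk = Σ fᵢ·δᵢ.
-22.1 = 0.304×(-2.2) + 0.386×(-33.7) + 0.123×(-33.0) + 0.187×δ_D
0.187·δ_D = -22.1 − (-17.736) = -4.364
δ_D = -4.364 / 0.187 = -23.34‰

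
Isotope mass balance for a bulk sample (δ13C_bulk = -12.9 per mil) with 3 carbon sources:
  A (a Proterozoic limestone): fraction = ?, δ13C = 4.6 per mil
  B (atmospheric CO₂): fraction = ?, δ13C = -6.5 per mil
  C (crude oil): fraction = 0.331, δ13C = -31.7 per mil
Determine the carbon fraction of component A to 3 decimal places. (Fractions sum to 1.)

0.175

Let f_A and f_B be the unknown fractions; fractions sum to 1 so f_A + f_B = 0.669.
Mass balance: Σ fᵢ·δᵢ = δ_bulk ⇒ f_A·(4.6) + f_B·(-6.5) = -12.9 − (-10.493) = -2.407
Substitute f_B = 0.669 − f_A:
f_A·(4.6 − -6.5) = -2.407 − 0.669×(-6.5) = 1.941
f_A = 1.941 / 11.1 = 0.1749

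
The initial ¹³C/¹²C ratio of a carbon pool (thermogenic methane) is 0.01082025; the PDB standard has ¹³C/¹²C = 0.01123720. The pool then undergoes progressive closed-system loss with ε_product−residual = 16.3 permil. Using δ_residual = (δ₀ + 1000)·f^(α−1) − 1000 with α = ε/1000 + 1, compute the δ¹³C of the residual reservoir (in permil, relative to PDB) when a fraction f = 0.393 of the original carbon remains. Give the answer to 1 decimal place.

-51.7 permil

δ₀ = (0.01082025/0.01123720 − 1)×1000 = (0.962896 − 1)×1000 = -37.104 permil
α − 1 = ε/1000 = 0.0163
f^(α−1) = 0.393^(0.0163) = 0.984892
δ_res = (-37.104 + 1000) × 0.984892 − 1000 = 948.348 − 1000 = -51.65 permil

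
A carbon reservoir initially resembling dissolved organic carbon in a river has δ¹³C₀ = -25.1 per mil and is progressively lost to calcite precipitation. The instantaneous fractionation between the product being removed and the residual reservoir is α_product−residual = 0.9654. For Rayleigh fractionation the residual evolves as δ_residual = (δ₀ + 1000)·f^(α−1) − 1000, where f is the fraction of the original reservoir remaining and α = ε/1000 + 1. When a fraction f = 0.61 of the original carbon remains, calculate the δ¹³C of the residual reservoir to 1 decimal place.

-8.3 per mil

Rayleigh residual: δ_res = (δ₀ + 1000)·f^(α−1) − 1000
α − 1 = -0.03460
f^(α−1) = 0.61^(-0.03460) = 1.017250
δ_res = (-25.1 + 1000) × 1.017250 − 1000 = 991.717 − 1000 = -8.28 per mil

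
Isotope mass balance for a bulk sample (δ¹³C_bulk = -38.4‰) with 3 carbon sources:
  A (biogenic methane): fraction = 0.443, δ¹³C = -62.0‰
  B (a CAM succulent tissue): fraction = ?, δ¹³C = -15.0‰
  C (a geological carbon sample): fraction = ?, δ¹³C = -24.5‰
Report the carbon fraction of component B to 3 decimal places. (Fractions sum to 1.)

0.286

Let f_B and f_C be the unknown fractions; fractions sum to 1 so f_B + f_C = 0.557.
Mass balance: Σ fᵢ·δᵢ = δ_bulk ⇒ f_B·(-15.0) + f_C·(-24.5) = -38.4 − (-27.466) = -10.934
Substitute f_C = 0.557 − f_B:
f_B·(-15.0 − -24.5) = -10.934 − 0.557×(-24.5) = 2.713
f_B = 2.713 / 9.5 = 0.2855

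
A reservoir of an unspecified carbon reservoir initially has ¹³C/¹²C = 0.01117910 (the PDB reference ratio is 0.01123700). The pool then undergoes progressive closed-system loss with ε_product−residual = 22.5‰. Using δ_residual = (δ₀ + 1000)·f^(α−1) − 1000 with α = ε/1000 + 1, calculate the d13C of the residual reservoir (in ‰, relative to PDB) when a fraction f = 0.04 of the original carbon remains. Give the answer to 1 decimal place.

-74.7‰

δ₀ = (0.01117910/0.01123700 − 1)×1000 = (0.994847 − 1)×1000 = -5.153‰
α − 1 = ε/1000 = 0.0225
f^(α−1) = 0.04^(0.0225) = 0.930136
δ_res = (-5.153 + 1000) × 0.930136 − 1000 = 925.343 − 1000 = -74.66‰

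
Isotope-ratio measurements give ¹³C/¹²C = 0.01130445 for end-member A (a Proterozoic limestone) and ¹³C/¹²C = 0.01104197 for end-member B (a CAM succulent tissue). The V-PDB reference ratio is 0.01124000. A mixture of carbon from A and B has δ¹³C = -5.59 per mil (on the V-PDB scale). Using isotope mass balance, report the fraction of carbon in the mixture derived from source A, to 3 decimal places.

δ_A = (0.01130445/0.01124000 − 1)×1000 = (1.005734 − 1)×1000 = 5.734 per mil
δ_B = (0.01104197/0.01124000 − 1)×1000 = (0.982382 − 1)×1000 = -17.618 per mil
f_A = (δ_mix − δ_B)/(δ_A − δ_B) = (-5.59 − (-17.618))/(5.734 − (-17.618))
f_A = 12.028 / 23.352 = 0.5151

0.515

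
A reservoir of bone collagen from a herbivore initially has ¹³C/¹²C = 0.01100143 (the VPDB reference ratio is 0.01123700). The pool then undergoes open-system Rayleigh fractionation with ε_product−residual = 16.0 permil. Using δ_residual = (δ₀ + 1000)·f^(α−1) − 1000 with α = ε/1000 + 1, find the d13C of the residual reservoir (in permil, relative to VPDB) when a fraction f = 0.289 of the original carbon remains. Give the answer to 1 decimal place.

δ₀ = (0.01100143/0.01123700 − 1)×1000 = (0.979036 − 1)×1000 = -20.964 permil
α − 1 = ε/1000 = 0.0160
f^(α−1) = 0.289^(0.0160) = 0.980335
δ_res = (-20.964 + 1000) × 0.980335 − 1000 = 959.783 − 1000 = -40.22 permil

-40.2 permil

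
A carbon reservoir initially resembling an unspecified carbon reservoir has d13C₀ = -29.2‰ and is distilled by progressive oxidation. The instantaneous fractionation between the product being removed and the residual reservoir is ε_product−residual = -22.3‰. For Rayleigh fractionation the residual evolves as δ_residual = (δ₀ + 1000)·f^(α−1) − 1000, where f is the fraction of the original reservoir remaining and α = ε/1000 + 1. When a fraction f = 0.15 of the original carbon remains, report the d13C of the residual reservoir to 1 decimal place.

Rayleigh residual: δ_res = (δ₀ + 1000)·f^(α−1) − 1000
α = ε/1000 + 1 = 0.97770, so α − 1 = -0.02230
f^(α−1) = 0.15^(-0.02230) = 1.043213
δ_res = (-29.2 + 1000) × 1.043213 − 1000 = 1012.752 − 1000 = 12.75‰

12.8‰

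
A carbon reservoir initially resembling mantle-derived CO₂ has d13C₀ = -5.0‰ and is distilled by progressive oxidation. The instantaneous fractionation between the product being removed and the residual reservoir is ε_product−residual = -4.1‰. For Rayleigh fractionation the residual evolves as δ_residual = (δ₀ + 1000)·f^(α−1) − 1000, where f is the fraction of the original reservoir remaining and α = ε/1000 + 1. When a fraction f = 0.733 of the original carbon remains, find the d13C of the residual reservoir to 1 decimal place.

Rayleigh residual: δ_res = (δ₀ + 1000)·f^(α−1) − 1000
α = ε/1000 + 1 = 0.99590, so α − 1 = -0.00410
f^(α−1) = 0.733^(-0.00410) = 1.001274
δ_res = (-5.0 + 1000) × 1.001274 − 1000 = 996.268 − 1000 = -3.73‰

-3.7‰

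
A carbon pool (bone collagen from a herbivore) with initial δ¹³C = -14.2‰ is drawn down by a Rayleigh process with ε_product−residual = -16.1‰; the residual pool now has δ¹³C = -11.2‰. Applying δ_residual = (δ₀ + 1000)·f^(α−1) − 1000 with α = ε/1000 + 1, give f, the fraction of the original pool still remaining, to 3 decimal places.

0.828

α − 1 = ε/1000 = -0.0161
(δ_res + 1000)/(δ₀ + 1000) = (-11.2 + 1000)/(-14.2 + 1000) = 988.8/985.8 = 1.003043
f = 1.003043^(1/-0.0161) = exp(ln(1.003043)/-0.0161) = exp(0.00304/-0.0161)
f = exp(-0.1887) = 0.8280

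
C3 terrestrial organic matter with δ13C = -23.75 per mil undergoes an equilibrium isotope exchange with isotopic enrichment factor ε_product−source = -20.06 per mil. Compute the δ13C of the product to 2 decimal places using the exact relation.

To first order, δ_product ≈ δ_source + ε = -43.81 per mil.
Exactly, δ_product = (δ_source + 1000)·(ε/1000 + 1) − 1000.
δ_product = (-23.75 + 1000) × (-20.06/1000 + 1) − 1000
δ_product = -43.334 per mil

-43.33 per mil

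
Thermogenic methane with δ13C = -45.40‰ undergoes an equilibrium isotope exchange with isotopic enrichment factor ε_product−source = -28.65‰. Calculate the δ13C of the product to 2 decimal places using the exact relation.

To first order, δ_product ≈ δ_source + ε = -74.05‰.
Exactly, δ_product = (δ_source + 1000)·(ε/1000 + 1) − 1000.
δ_product = (-45.40 + 1000) × (-28.65/1000 + 1) − 1000
δ_product = -72.749‰

-72.75‰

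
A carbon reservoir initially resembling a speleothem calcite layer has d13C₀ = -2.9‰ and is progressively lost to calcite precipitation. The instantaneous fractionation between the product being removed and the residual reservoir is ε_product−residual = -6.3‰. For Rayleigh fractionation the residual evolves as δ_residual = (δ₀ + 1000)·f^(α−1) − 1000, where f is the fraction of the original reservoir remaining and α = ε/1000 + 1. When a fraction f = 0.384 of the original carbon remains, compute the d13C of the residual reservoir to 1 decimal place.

Rayleigh residual: δ_res = (δ₀ + 1000)·f^(α−1) − 1000
α = ε/1000 + 1 = 0.99370, so α − 1 = -0.00630
f^(α−1) = 0.384^(-0.00630) = 1.006048
δ_res = (-2.9 + 1000) × 1.006048 − 1000 = 1003.130 − 1000 = 3.13‰

3.1‰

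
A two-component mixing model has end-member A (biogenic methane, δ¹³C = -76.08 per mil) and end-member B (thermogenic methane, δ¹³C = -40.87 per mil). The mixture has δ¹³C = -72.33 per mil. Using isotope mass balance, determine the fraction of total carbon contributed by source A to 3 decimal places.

0.893

δ_mix = f_A·δ_A + (1 − f_A)·δ_B  ⇒  f_A = (δ_mix − δ_B)/(δ_A − δ_B)
f_A = (-72.33 − (-40.87)) / (-76.08 − (-40.87))
f_A = -31.46 / -35.21 = 0.8935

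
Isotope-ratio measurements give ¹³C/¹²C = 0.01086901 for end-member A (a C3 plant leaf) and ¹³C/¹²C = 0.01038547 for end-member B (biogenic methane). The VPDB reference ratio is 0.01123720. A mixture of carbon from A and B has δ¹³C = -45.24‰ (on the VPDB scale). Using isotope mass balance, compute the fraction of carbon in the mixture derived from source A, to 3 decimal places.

δ_A = (0.01086901/0.01123720 − 1)×1000 = (0.967235 − 1)×1000 = -32.765‰
δ_B = (0.01038547/0.01123720 − 1)×1000 = (0.924204 − 1)×1000 = -75.796‰
f_A = (δ_mix − δ_B)/(δ_A − δ_B) = (-45.24 − (-75.796))/(-32.765 − (-75.796))
f_A = 30.556 / 43.030 = 0.7101

0.710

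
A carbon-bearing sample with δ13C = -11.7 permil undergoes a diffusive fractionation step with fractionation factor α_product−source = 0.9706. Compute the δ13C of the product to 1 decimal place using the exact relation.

δ_product = (δ_source + 1000)·α − 1000
δ_product = (-11.7 + 1000) × 0.9706 − 1000
δ_product = 959.244 − 1000 = -40.76 permil

-40.8 permil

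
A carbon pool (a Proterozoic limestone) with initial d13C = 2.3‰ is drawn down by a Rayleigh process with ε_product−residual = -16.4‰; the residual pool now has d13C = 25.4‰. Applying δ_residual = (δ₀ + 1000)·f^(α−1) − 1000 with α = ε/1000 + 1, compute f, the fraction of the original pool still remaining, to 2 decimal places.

α − 1 = ε/1000 = -0.0164
(δ_res + 1000)/(δ₀ + 1000) = (25.4 + 1000)/(2.3 + 1000) = 1025.4/1002.3 = 1.023047
f = 1.023047^(1/-0.0164) = exp(ln(1.023047)/-0.0164) = exp(0.02279/-0.0164)
f = exp(-1.3894) = 0.2492

0.25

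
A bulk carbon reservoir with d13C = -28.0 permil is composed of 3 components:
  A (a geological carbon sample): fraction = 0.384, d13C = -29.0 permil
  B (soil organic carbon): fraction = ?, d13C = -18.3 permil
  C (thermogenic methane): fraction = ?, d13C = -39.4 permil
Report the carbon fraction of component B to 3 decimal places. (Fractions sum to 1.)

0.351

Let f_B and f_C be the unknown fractions; fractions sum to 1 so f_B + f_C = 0.616.
Mass balance: Σ fᵢ·δᵢ = δ_bulk ⇒ f_B·(-18.3) + f_C·(-39.4) = -28.0 − (-11.136) = -16.864
Substitute f_C = 0.616 − f_B:
f_B·(-18.3 − -39.4) = -16.864 − 0.616×(-39.4) = 7.406
f_B = 7.406 / 21.1 = 0.3510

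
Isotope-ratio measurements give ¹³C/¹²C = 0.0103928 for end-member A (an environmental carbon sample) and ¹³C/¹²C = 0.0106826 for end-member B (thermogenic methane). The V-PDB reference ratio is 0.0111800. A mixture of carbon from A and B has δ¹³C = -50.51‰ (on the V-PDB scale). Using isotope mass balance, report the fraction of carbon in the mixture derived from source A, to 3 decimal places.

δ_A = (0.0103928/0.0111800 − 1)×1000 = (0.929589 − 1)×1000 = -70.411‰
δ_B = (0.0106826/0.0111800 − 1)×1000 = (0.955510 − 1)×1000 = -44.490‰
f_A = (δ_mix − δ_B)/(δ_A − δ_B) = (-50.51 − (-44.490))/(-70.411 − (-44.490))
f_A = -6.020 / -25.921 = 0.2322

0.232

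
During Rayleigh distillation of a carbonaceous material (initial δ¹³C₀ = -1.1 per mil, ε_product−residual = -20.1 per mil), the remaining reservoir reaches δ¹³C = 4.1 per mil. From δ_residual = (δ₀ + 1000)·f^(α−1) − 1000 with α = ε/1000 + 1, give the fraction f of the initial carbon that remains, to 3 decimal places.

α − 1 = ε/1000 = -0.0201
(δ_res + 1000)/(δ₀ + 1000) = (4.1 + 1000)/(-1.1 + 1000) = 1004.1/998.9 = 1.005206
f = 1.005206^(1/-0.0201) = exp(ln(1.005206)/-0.0201) = exp(0.00519/-0.0201)
f = exp(-0.2583) = 0.7723

0.772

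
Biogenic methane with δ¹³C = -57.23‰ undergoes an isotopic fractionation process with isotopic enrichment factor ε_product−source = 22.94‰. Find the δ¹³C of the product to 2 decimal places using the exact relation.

-35.60‰

To first order, δ_product ≈ δ_source + ε = -34.29‰.
Exactly, δ_product = (δ_source + 1000)·(ε/1000 + 1) − 1000.
δ_product = (-57.23 + 1000) × (22.94/1000 + 1) − 1000
δ_product = -35.603‰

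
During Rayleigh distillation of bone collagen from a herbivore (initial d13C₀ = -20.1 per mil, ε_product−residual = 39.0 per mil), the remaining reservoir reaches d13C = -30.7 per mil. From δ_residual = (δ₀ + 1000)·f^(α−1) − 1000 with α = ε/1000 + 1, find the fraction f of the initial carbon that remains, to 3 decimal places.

0.757

α − 1 = ε/1000 = 0.0390
(δ_res + 1000)/(δ₀ + 1000) = (-30.7 + 1000)/(-20.1 + 1000) = 969.3/979.9 = 0.989183
f = 0.989183^(1/0.0390) = exp(ln(0.989183)/0.0390) = exp(-0.01088/0.0390)
f = exp(-0.2789) = 0.7566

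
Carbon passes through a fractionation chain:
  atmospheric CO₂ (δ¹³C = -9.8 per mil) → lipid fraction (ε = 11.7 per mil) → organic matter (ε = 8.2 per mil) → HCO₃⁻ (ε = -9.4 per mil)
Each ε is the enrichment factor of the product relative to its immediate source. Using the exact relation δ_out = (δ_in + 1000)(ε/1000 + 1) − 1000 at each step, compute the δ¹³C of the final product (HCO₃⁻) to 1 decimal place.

0.5 per mil

step 1: δ = (-9.80 + 1000)·(11.7/1000 + 1) − 1000 = 1.79 per mil
step 2: δ = (1.79 + 1000)·(8.2/1000 + 1) − 1000 = 10.00 per mil
step 3: δ = (10.00 + 1000)·(-9.4/1000 + 1) − 1000 = 0.51 per mil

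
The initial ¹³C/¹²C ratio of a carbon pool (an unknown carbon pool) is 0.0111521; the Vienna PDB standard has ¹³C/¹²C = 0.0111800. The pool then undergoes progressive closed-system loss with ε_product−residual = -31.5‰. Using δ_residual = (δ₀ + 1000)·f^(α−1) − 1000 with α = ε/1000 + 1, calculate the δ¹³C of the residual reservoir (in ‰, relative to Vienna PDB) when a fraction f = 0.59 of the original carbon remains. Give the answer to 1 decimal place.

δ₀ = (0.0111521/0.0111800 − 1)×1000 = (0.997504 − 1)×1000 = -2.496‰
α − 1 = ε/1000 = -0.0315
f^(α−1) = 0.59^(-0.0315) = 1.016759
δ_res = (-2.496 + 1000) × 1.016759 − 1000 = 1014.222 − 1000 = 14.22‰

14.2‰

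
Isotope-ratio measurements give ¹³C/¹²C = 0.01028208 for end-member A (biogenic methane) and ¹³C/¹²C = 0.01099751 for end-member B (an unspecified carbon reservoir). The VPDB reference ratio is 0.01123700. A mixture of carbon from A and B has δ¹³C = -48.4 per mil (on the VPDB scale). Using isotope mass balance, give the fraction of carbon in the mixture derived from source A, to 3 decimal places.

0.425

δ_A = (0.01028208/0.01123700 − 1)×1000 = (0.915020 − 1)×1000 = -84.980 per mil
δ_B = (0.01099751/0.01123700 − 1)×1000 = (0.978687 − 1)×1000 = -21.313 per mil
f_A = (δ_mix − δ_B)/(δ_A − δ_B) = (-48.4 − (-21.313))/(-84.980 − (-21.313))
f_A = -27.087 / -63.667 = 0.4255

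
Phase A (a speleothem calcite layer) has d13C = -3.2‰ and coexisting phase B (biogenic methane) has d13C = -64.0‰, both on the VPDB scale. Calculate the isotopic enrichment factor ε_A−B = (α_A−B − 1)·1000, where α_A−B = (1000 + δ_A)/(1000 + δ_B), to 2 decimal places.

α_A−B = (1000 + -3.2) / (1000 + -64.0) = 996.8 / 936.0 = 1.064957
ε_A−B = (1.064957 − 1) × 1000 = 64.957‰
(The approximation ε ≈ δ_A − δ_B would give 60.8‰.)

64.96‰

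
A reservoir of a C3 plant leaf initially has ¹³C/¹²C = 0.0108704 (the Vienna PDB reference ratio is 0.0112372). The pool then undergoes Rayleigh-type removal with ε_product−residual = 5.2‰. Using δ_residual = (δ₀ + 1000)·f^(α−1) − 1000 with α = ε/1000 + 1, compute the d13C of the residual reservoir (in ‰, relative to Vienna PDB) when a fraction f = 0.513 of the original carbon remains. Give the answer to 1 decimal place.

δ₀ = (0.0108704/0.0112372 − 1)×1000 = (0.967358 − 1)×1000 = -32.642‰
α − 1 = ε/1000 = 0.0052
f^(α−1) = 0.513^(0.0052) = 0.996535
δ_res = (-32.642 + 1000) × 0.996535 − 1000 = 964.007 − 1000 = -35.99‰

-36.0‰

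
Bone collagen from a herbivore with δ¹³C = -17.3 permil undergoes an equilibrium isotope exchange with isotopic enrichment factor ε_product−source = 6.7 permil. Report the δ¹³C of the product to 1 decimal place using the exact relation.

-10.7 permil

To first order, δ_product ≈ δ_source + ε = -10.6 permil.
Exactly, δ_product = (δ_source + 1000)·(ε/1000 + 1) − 1000.
δ_product = (-17.3 + 1000) × (6.7/1000 + 1) − 1000
δ_product = -10.72 permil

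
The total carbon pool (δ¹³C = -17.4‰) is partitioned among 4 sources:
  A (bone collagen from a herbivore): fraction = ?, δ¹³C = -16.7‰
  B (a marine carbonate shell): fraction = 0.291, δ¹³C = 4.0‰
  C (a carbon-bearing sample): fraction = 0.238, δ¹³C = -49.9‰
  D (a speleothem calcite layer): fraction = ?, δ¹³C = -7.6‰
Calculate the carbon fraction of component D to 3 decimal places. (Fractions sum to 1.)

Let f_D and f_A be the unknown fractions; fractions sum to 1 so f_D + f_A = 0.471.
Mass balance: Σ fᵢ·δᵢ = δ_bulk ⇒ f_D·(-7.6) + f_A·(-16.7) = -17.4 − (-10.712) = -6.688
Substitute f_A = 0.471 − f_D:
f_D·(-7.6 − -16.7) = -6.688 − 0.471×(-16.7) = 1.178
f_D = 1.178 / 9.1 = 0.1294

0.129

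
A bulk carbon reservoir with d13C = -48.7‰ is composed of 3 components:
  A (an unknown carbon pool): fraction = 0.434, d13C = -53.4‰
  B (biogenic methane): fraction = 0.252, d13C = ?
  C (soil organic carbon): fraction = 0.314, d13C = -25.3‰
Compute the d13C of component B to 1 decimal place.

-69.8‰

Isotope mass balance: δ_bulk = Σ fᵢ·δᵢ.
-48.7 = 0.434×(-53.4) + 0.252×δ_B + 0.314×(-25.3)
0.252·δ_B = -48.7 − (-31.120) = -17.580
δ_B = -17.580 / 0.252 = -69.76‰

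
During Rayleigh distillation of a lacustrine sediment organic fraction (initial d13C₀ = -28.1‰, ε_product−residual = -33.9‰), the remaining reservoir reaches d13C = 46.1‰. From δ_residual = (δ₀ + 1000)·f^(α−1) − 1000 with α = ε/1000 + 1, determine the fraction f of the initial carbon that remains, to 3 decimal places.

0.114

α − 1 = ε/1000 = -0.0339
(δ_res + 1000)/(δ₀ + 1000) = (46.1 + 1000)/(-28.1 + 1000) = 1046.1/971.9 = 1.076345
f = 1.076345^(1/-0.0339) = exp(ln(1.076345)/-0.0339) = exp(0.07357/-0.0339)
f = exp(-2.1702) = 0.1141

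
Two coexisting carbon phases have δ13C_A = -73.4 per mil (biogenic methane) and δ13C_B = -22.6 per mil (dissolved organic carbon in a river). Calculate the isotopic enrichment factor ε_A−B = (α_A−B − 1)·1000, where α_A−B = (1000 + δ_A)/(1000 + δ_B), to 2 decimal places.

-51.97 per mil

α_A−B = (1000 + -73.4) / (1000 + -22.6) = 926.6 / 977.4 = 0.948025
ε_A−B = (0.948025 − 1) × 1000 = -51.975 per mil
(The approximation ε ≈ δ_A − δ_B would give -50.8 per mil.)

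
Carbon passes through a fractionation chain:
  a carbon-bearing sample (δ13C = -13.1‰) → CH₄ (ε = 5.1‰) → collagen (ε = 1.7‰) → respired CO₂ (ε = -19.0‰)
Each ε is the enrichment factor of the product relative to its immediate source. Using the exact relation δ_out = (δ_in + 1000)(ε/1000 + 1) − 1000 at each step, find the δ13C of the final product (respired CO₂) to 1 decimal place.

step 1: δ = (-13.10 + 1000)·(5.1/1000 + 1) − 1000 = -8.07‰
step 2: δ = (-8.07 + 1000)·(1.7/1000 + 1) − 1000 = -6.38‰
step 3: δ = (-6.38 + 1000)·(-19.0/1000 + 1) − 1000 = -25.26‰

-25.3‰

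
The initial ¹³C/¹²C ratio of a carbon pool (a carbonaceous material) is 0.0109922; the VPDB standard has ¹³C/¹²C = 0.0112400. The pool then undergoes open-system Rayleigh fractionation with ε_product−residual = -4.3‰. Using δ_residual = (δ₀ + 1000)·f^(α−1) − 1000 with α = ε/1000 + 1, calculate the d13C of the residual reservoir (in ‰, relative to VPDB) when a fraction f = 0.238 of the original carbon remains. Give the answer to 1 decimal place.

δ₀ = (0.0109922/0.0112400 − 1)×1000 = (0.977954 − 1)×1000 = -22.046‰
α − 1 = ε/1000 = -0.0043
f^(α−1) = 0.238^(-0.0043) = 1.006192
δ_res = (-22.046 + 1000) × 1.006192 − 1000 = 984.009 − 1000 = -15.99‰

-16.0‰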